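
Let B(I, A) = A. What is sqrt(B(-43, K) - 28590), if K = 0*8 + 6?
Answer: 6*I*sqrt(794) ≈ 169.07*I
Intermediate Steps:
K = 6 (K = 0 + 6 = 6)
sqrt(B(-43, K) - 28590) = sqrt(6 - 28590) = sqrt(-28584) = 6*I*sqrt(794)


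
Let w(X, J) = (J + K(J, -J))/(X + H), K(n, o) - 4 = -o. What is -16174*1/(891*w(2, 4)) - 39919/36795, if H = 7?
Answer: -9735547/662310 ≈ -14.699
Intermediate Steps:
K(n, o) = 4 - o
w(X, J) = (4 + 2*J)/(7 + X) (w(X, J) = (J + (4 - (-1)*J))/(X + 7) = (J + (4 + J))/(7 + X) = (4 + 2*J)/(7 + X))
-16174*1/(891*w(2, 4)) - 39919/36795 = -16174*(7 + 2)/(1782*(2 + 4)) - 39919/36795 = -16174/((2*6/9)*891) - 39919*1/36795 = -16174/((2*(1/9)*6)*891) - 3629/3345 = -16174/((4/3)*891) - 3629/3345 = -16174/1188 - 3629/3345 = -16174*1/1188 - 3629/3345 = -8087/594 - 3629/3345 = -9735547/662310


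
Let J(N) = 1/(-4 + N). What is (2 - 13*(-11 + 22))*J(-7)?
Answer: 141/11 ≈ 12.818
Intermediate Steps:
(2 - 13*(-11 + 22))*J(-7) = (2 - 13*(-11 + 22))/(-4 - 7) = (2 - 13*11)/(-11) = (2 - 143)*(-1/11) = -141*(-1/11) = 141/11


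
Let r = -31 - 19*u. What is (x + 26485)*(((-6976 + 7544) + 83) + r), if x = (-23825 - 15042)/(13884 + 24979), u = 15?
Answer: 344797975480/38863 ≈ 8.8721e+6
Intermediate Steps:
r = -316 (r = -31 - 19*15 = -31 - 285 = -316)
x = -38867/38863 ≈ -1.0001
(x + 26485)*(((-6976 + 7544) + 83) + r) = (-38867/38863 + 26485)*(((-6976 + 7544) + 83) - 316) = 1029247688*((568 + 83) - 316)/38863 = 1029247688*(651 - 316)/38863 = (1029247688/38863)*335 = 344797975480/38863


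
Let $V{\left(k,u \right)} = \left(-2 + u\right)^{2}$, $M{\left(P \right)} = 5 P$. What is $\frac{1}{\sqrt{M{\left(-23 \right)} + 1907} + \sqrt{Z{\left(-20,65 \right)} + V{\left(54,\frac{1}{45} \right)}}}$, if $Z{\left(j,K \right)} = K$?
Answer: $\frac{45}{\sqrt{139546} + 720 \sqrt{7}} \approx 0.01975$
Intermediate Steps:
$\frac{1}{\sqrt{M{\left(-23 \right)} + 1907} + \sqrt{Z{\left(-20,65 \right)} + V{\left(54,\frac{1}{45} \right)}}} = \frac{1}{\sqrt{5 \left(-23\right) + 1907} + \sqrt{65 + \left(-2 + \frac{1}{45}\right)^{2}}} = \frac{1}{\sqrt{-115 + 1907} + \sqrt{65 + \left(-2 + \frac{1}{45}\right)^{2}}} = \frac{1}{\sqrt{1792} + \sqrt{65 + \left(- \frac{89}{45}\right)^{2}}} = \frac{1}{16 \sqrt{7} + \sqrt{65 + \frac{7921}{2025}}} = \frac{1}{16 \sqrt{7} + \sqrt{\frac{139546}{2025}}} = \frac{1}{16 \sqrt{7} + \frac{\sqrt{139546}}{45}}$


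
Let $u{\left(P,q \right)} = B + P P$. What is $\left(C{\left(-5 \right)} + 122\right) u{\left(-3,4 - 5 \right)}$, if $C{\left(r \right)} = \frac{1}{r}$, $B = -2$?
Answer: $\frac{4263}{5} \approx 852.6$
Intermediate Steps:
$u{\left(P,q \right)} = -2 + P^{2}$ ($u{\left(P,q \right)} = -2 + P P = -2 + P^{2}$)
$\left(C{\left(-5 \right)} + 122\right) u{\left(-3,4 - 5 \right)} = \left(\frac{1}{-5} + 122\right) \left(-2 + \left(-3\right)^{2}\right) = \left(- \frac{1}{5} + 122\right) \left(-2 + 9\right) = \frac{609}{5} \cdot 7 = \frac{4263}{5}$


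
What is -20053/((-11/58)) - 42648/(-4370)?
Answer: 231050114/2185 ≈ 1.0574e+5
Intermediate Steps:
-20053/((-11/58)) - 42648/(-4370) = -20053/((-11*1/58)) - 42648*(-1/4370) = -20053/(-11/58) + 21324/2185 = -20053*(-58/11) + 21324/2185 = 105734 + 21324/2185 = 231050114/2185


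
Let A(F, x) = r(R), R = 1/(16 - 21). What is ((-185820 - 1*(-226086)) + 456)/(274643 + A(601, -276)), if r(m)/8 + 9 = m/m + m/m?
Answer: 13574/91529 ≈ 0.14830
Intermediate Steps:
R = -⅕ (R = 1/(-5) = -⅕ ≈ -0.20000)
r(m) = -56 (r(m) = -72 + 8*(m/m + m/m) = -72 + 8*(1 + 1) = -72 + 8*2 = -72 + 16 = -56)
A(F, x) = -56
((-185820 - 1*(-226086)) + 456)/(274643 + A(601, -276)) = ((-185820 - 1*(-226086)) + 456)/(274643 - 56) = ((-185820 + 226086) + 456)/274587 = (40266 + 456)*(1/274587) = 40722*(1/274587) = 13574/91529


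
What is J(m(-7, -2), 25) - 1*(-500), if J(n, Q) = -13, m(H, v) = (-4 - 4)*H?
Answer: 487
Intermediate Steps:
m(H, v) = -8*H
J(m(-7, -2), 25) - 1*(-500) = -13 - 1*(-500) = -13 + 500 = 487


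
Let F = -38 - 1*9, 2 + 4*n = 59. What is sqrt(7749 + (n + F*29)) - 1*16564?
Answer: -16564 + sqrt(25601)/2 ≈ -16484.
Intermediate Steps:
n = 57/4 (n = -1/2 + (1/4)*59 = -1/2 + 59/4 = 57/4 ≈ 14.250)
F = -47 (F = -38 - 9 = -47)
sqrt(7749 + (n + F*29)) - 1*16564 = sqrt(7749 + (57/4 - 47*29)) - 1*16564 = sqrt(7749 + (57/4 - 1363)) - 16564 = sqrt(7749 - 5395/4) - 16564 = sqrt(25601/4) - 16564 = sqrt(25601)/2 - 16564 = -16564 + sqrt(25601)/2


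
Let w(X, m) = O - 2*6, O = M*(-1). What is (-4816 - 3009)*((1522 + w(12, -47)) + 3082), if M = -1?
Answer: -35940225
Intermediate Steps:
O = 1 (O = -1*(-1) = 1)
w(X, m) = -11 (w(X, m) = 1 - 2*6 = 1 - 12 = -11)
(-4816 - 3009)*((1522 + w(12, -47)) + 3082) = (-4816 - 3009)*((1522 - 11) + 3082) = -7825*(1511 + 3082) = -7825*4593 = -35940225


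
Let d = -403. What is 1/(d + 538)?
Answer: 1/135 ≈ 0.0074074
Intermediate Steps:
1/(d + 538) = 1/(-403 + 538) = 1/135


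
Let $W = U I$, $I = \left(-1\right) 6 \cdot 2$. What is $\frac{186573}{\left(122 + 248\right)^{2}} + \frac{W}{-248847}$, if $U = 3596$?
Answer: $\frac{17445213377}{11355718100} \approx 1.5362$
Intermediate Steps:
$I = -12$ ($I = \left(-6\right) 2 = -12$)
$W = -43152$ ($W = 3596 \left(-12\right) = -43152$)
$\frac{186573}{\left(122 + 248\right)^{2}} + \frac{W}{-248847} = \frac{186573}{\left(122 + 248\right)^{2}} - \frac{43152}{-248847} = \frac{186573}{370^{2}} - - \frac{14384}{82949} = \frac{186573}{136900} + \frac{14384}{82949} = \frac{17445213377}{11355718100}$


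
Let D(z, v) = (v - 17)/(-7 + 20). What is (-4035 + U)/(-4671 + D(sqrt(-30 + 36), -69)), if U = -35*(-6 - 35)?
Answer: 33800/60809 ≈ 0.55584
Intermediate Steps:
U = 1435 (U = -35*(-41) = 1435)
D(z, v) = -17/13 + v/13 (D(z, v) = (-17 + v)/13 = (-17 + v)*(1/13) = -17/13 + v/13)
(-4035 + U)/(-4671 + D(sqrt(-30 + 36), -69)) = (-4035 + 1435)/(-4671 + (-17/13 + (1/13)*(-69))) = -2600/(-4671 + (-17/13 - 69/13)) = -2600/(-4671 - 86/13) = -2600/(-60809/13) = -2600*(-13/60809) = 33800/60809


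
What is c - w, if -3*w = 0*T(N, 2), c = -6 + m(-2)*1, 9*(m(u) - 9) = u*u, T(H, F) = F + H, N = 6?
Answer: 31/9 ≈ 3.4444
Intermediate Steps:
m(u) = 9 + u²/9 (m(u) = 9 + (u*u)/9 = 9 + u²/9)
c = 31/9 (c = -6 + (9 + (⅑)*(-2)²)*1 = -6 + (9 + (⅑)*4)*1 = -6 + (9 + 4/9)*1 = -6 + (85/9)*1 = -6 + 85/9 = 31/9 ≈ 3.4444)
w = 0 (w = -0*(2 + 6) = -0*8 = -⅓*0 = 0)
c - w = 31/9 - 1*0 = 31/9 + 0 = 31/9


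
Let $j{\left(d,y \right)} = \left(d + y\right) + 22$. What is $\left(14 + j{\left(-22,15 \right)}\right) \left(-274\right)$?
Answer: $-7946$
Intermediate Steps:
$j{\left(d,y \right)} = 22 + d + y$
$\left(14 + j{\left(-22,15 \right)}\right) \left(-274\right) = \left(14 + \left(22 - 22 + 15\right)\right) \left(-274\right) = \left(14 + 15\right) \left(-274\right) = 29 \left(-274\right) = -7946$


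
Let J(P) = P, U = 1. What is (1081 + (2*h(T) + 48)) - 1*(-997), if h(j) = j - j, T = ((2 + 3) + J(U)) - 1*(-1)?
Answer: 2126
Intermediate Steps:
T = 7 (T = ((2 + 3) + 1) - 1*(-1) = (5 + 1) + 1 = 6 + 1 = 7)
h(j) = 0
(1081 + (2*h(T) + 48)) - 1*(-997) = (1081 + (2*0 + 48)) - 1*(-997) = (1081 + (0 + 48)) + 997 = (1081 + 48) + 997 = 1129 + 997 = 2126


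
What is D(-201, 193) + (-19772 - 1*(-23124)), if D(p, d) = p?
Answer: 3151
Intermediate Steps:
D(-201, 193) + (-19772 - 1*(-23124)) = -201 + (-19772 - 1*(-23124)) = -201 + (-19772 + 23124) = -201 + 3352 = 3151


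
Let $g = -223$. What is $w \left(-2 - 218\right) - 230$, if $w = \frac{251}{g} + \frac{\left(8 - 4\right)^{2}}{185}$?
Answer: $- \frac{11582}{8251} \approx -1.4037$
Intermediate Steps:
$w = - \frac{42867}{41255}$ ($w = \frac{251}{-223} + \frac{\left(8 - 4\right)^{2}}{185} = 251 \left(- \frac{1}{223}\right) + 4^{2} \cdot \frac{1}{185} = - \frac{251}{223} + 16 \cdot \frac{1}{185} = - \frac{251}{223} + \frac{16}{185} = - \frac{42867}{41255} \approx -1.0391$)
$w \left(-2 - 218\right) - 230 = - \frac{42867 \left(-2 - 218\right)}{41255} - 230 = \left(- \frac{42867}{41255}\right) \left(-220\right) - 230 = \frac{1886148}{8251} - 230 = - \frac{11582}{8251}$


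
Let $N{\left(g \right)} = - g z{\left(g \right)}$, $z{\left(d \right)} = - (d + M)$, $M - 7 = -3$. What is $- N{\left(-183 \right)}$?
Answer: $-32757$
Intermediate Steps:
$M = 4$ ($M = 7 - 3 = 4$)
$z{\left(d \right)} = -4 - d$ ($z{\left(d \right)} = - (d + 4) = - (4 + d) = -4 - d$)
$N{\left(g \right)} = - g \left(-4 - g\right)$
$- N{\left(-183 \right)} = - \left(-183\right) \left(4 - 183\right) = - \left(-183\right) \left(-179\right) = \left(-1\right) 32757 = -32757$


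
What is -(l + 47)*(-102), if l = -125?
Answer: -7956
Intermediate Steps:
-(l + 47)*(-102) = -(-125 + 47)*(-102) = -(-78)*(-102) = -1*7956 = -7956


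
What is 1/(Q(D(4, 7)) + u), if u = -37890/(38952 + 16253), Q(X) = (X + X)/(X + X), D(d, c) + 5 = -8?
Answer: 11041/3463 ≈ 3.1883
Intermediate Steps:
D(d, c) = -13 (D(d, c) = -5 - 8 = -13)
Q(X) = 1 (Q(X) = (2*X)/((2*X)) = (2*X)*(1/(2*X)) = 1)
u = -7578/11041 (u = -37890/55205 = -37890*1/55205 = -7578/11041 ≈ -0.68635)
1/(Q(D(4, 7)) + u) = 1/(1 - 7578/11041) = 1/(3463/11041) = 11041/3463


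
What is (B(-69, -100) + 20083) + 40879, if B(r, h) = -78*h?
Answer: 68762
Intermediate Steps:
(B(-69, -100) + 20083) + 40879 = (-78*(-100) + 20083) + 40879 = (7800 + 20083) + 40879 = 27883 + 40879 = 68762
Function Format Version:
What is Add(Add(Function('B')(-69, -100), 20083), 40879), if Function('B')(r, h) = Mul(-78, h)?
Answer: 68762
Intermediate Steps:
Add(Add(Function('B')(-69, -100), 20083), 40879) = Add(Add(Mul(-78, -100), 20083), 40879) = Add(Add(7800, 20083), 40879) = Add(27883, 40879) = 68762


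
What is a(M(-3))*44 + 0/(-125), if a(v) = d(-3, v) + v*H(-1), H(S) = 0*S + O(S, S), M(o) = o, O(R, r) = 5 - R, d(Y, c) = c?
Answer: -924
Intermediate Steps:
H(S) = 5 - S (H(S) = 0*S + (5 - S) = 0 + (5 - S) = 5 - S)
a(v) = 7*v (a(v) = v + v*(5 - 1*(-1)) = v + v*(5 + 1) = v + v*6 = v + 6*v = 7*v)
a(M(-3))*44 + 0/(-125) = (7*(-3))*44 + 0/(-125) = -21*44 + 0*(-1/125) = -924 + 0 = -924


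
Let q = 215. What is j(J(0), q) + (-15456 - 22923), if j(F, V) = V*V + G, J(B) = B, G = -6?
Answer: 7840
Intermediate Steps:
j(F, V) = -6 + V**2 (j(F, V) = V*V - 6 = V**2 - 6 = -6 + V**2)
j(J(0), q) + (-15456 - 22923) = (-6 + 215**2) + (-15456 - 22923) = (-6 + 46225) - 38379 = 46219 - 38379 = 7840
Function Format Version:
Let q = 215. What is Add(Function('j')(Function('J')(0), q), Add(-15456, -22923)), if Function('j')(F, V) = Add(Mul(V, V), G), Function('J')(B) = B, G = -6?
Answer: 7840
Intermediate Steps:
Function('j')(F, V) = Add(-6, Pow(V, 2)) (Function('j')(F, V) = Add(Mul(V, V), -6) = Add(Pow(V, 2), -6) = Add(-6, Pow(V, 2)))
Add(Function('j')(Function('J')(0), q), Add(-15456, -22923)) = Add(Add(-6, Pow(215, 2)), Add(-15456, -22923)) = Add(Add(-6, 46225), -38379) = Add(46219, -38379) = 7840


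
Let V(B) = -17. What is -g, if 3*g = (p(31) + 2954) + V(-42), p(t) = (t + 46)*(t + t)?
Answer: -7711/3 ≈ -2570.3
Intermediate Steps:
p(t) = 2*t*(46 + t) (p(t) = (46 + t)*(2*t) = 2*t*(46 + t))
g = 7711/3 (g = ((2*31*(46 + 31) + 2954) - 17)/3 = ((2*31*77 + 2954) - 17)/3 = ((4774 + 2954) - 17)/3 = (7728 - 17)/3 = (⅓)*7711 = 7711/3 ≈ 2570.3)
-g = -1*7711/3 = -7711/3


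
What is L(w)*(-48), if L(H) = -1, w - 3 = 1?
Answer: 48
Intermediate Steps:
w = 4 (w = 3 + 1 = 4)
L(w)*(-48) = -1*(-48) = 48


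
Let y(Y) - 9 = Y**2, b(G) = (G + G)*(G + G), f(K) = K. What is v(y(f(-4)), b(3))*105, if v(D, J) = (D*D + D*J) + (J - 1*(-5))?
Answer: 164430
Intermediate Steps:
b(G) = 4*G**2 (b(G) = (2*G)*(2*G) = 4*G**2)
y(Y) = 9 + Y**2
v(D, J) = 5 + J + D**2 + D*J (v(D, J) = (D**2 + D*J) + (J + 5) = (D**2 + D*J) + (5 + J) = 5 + J + D**2 + D*J)
v(y(f(-4)), b(3))*105 = (5 + 4*3**2 + (9 + (-4)**2)**2 + (9 + (-4)**2)*(4*3**2))*105 = (5 + 4*9 + (9 + 16)**2 + (9 + 16)*(4*9))*105 = (5 + 36 + 25**2 + 25*36)*105 = (5 + 36 + 625 + 900)*105 = 1566*105 = 164430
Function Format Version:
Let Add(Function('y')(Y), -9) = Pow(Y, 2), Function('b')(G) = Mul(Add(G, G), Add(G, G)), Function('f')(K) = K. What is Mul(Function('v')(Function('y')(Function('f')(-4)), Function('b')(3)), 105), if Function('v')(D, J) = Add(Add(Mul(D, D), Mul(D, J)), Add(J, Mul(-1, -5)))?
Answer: 164430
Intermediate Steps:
Function('b')(G) = Mul(4, Pow(G, 2)) (Function('b')(G) = Mul(Mul(2, G), Mul(2, G)) = Mul(4, Pow(G, 2)))
Function('y')(Y) = Add(9, Pow(Y, 2))
Function('v')(D, J) = Add(5, J, Pow(D, 2), Mul(D, J)) (Function('v')(D, J) = Add(Add(Pow(D, 2), Mul(D, J)), Add(J, 5)) = Add(Add(Pow(D, 2), Mul(D, J)), Add(5, J)) = Add(5, J, Pow(D, 2), Mul(D, J)))
Mul(Function('v')(Function('y')(Function('f')(-4)), Function('b')(3)), 105) = Mul(Add(5, Mul(4, Pow(3, 2)), Pow(Add(9, Pow(-4, 2)), 2), Mul(Add(9, Pow(-4, 2)), Mul(4, Pow(3, 2)))), 105) = Mul(Add(5, Mul(4, 9), Pow(Add(9, 16), 2), Mul(Add(9, 16), Mul(4, 9))), 105) = Mul(Add(5, 36, Pow(25, 2), Mul(25, 36)), 105) = Mul(Add(5, 36, 625, 900), 105) = Mul(1566, 105) = 164430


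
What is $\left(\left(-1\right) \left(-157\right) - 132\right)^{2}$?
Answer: $625$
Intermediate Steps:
$\left(\left(-1\right) \left(-157\right) - 132\right)^{2} = \left(157 - 132\right)^{2} = 25^{2} = 625$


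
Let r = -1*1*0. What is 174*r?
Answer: 0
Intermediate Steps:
r = 0 (r = -1*0 = 0)
174*r = 174*0 = 0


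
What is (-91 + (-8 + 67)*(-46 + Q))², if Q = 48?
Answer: 729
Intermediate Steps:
(-91 + (-8 + 67)*(-46 + Q))² = (-91 + (-8 + 67)*(-46 + 48))² = (-91 + 59*2)² = (-91 + 118)² = 27² = 729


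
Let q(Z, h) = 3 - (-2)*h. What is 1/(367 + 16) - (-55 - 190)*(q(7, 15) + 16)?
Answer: 4597916/383 ≈ 12005.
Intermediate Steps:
q(Z, h) = 3 + 2*h
1/(367 + 16) - (-55 - 190)*(q(7, 15) + 16) = 1/(367 + 16) - (-55 - 190)*((3 + 2*15) + 16) = 1/383 - (-245)*((3 + 30) + 16) = 1/383 - (-245)*(33 + 16) = 1/383 - (-245)*49 = 1/383 - 1*(-12005) = 1/383 + 12005 = 4597916/383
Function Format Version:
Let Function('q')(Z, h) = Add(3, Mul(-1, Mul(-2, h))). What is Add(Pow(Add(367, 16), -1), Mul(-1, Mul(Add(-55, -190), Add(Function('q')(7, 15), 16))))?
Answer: Rational(4597916, 383) ≈ 12005.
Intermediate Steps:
Function('q')(Z, h) = Add(3, Mul(2, h))
Add(Pow(Add(367, 16), -1), Mul(-1, Mul(Add(-55, -190), Add(Function('q')(7, 15), 16)))) = Add(Pow(Add(367, 16), -1), Mul(-1, Mul(Add(-55, -190), Add(Add(3, Mul(2, 15)), 16)))) = Add(Pow(383, -1), Mul(-1, Mul(-245, Add(Add(3, 30), 16)))) = Add(Rational(1, 383), Mul(-1, Mul(-245, Add(33, 16)))) = Add(Rational(1, 383), Mul(-1, Mul(-245, 49))) = Add(Rational(1, 383), Mul(-1, -12005)) = Add(Rational(1, 383), 12005) = Rational(4597916, 383)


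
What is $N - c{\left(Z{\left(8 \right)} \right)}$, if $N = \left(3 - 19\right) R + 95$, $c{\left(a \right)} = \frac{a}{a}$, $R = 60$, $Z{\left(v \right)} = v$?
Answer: $-866$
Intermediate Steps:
$c{\left(a \right)} = 1$
$N = -865$ ($N = \left(3 - 19\right) 60 + 95 = \left(-16\right) 60 + 95 = -960 + 95 = -865$)
$N - c{\left(Z{\left(8 \right)} \right)} = -865 - 1 = -866$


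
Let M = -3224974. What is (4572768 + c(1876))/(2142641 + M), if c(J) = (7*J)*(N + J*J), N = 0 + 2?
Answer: -46221044664/1082333 ≈ -42705.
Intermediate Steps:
N = 2
c(J) = 7*J*(2 + J²) (c(J) = (7*J)*(2 + J*J) = (7*J)*(2 + J²) = 7*J*(2 + J²))
(4572768 + c(1876))/(2142641 + M) = (4572768 + 7*1876*(2 + 1876²))/(2142641 - 3224974) = (4572768 + 7*1876*(2 + 3519376))/(-1082333) = (4572768 + 7*1876*3519378)*(-1/1082333) = (4572768 + 46216471896)*(-1/1082333) = 46221044664*(-1/1082333) = -46221044664/1082333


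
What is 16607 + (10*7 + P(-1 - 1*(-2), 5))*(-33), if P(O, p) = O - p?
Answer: 14429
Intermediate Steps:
16607 + (10*7 + P(-1 - 1*(-2), 5))*(-33) = 16607 + (10*7 + ((-1 - 1*(-2)) - 1*5))*(-33) = 16607 + (70 + ((-1 + 2) - 5))*(-33) = 16607 + (70 + (1 - 5))*(-33) = 16607 + (70 - 4)*(-33) = 16607 + 66*(-33) = 16607 - 2178 = 14429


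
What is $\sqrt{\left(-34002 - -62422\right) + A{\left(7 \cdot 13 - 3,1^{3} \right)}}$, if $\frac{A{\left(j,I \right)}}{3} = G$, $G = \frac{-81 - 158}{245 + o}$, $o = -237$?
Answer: $\frac{\sqrt{453286}}{4} \approx 168.32$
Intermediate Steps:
$G = - \frac{239}{8}$ ($G = \frac{-81 - 158}{245 - 237} = - \frac{239}{8} \approx -29.875$)
$A{\left(j,I \right)} = - \frac{717}{8}$ ($A{\left(j,I \right)} = 3 \left(- \frac{239}{8}\right) = - \frac{717}{8}$)
$\sqrt{\left(-34002 - -62422\right) + A{\left(7 \cdot 13 - 3,1^{3} \right)}} = \sqrt{\left(-34002 - -62422\right) - \frac{717}{8}} = \sqrt{\left(-34002 + 62422\right) - \frac{717}{8}} = \sqrt{28420 - \frac{717}{8}} = \sqrt{\frac{226643}{8}} = \frac{\sqrt{453286}}{4}$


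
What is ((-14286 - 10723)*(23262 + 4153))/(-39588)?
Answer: 685621735/39588 ≈ 17319.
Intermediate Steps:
((-14286 - 10723)*(23262 + 4153))/(-39588) = -25009*27415*(-1/39588) = -685621735*(-1/39588) = 685621735/39588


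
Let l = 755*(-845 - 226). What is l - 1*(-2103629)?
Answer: 1295024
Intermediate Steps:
l = -808605 (l = 755*(-1071) = -808605)
l - 1*(-2103629) = -808605 - 1*(-2103629) = -808605 + 2103629 = 1295024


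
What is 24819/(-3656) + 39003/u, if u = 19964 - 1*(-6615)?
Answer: -517069233/97172824 ≈ -5.3211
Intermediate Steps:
u = 26579 (u = 19964 + 6615 = 26579)
24819/(-3656) + 39003/u = 24819/(-3656) + 39003/26579 = 24819*(-1/3656) + 39003*(1/26579) = -24819/3656 + 39003/26579 = -517069233/97172824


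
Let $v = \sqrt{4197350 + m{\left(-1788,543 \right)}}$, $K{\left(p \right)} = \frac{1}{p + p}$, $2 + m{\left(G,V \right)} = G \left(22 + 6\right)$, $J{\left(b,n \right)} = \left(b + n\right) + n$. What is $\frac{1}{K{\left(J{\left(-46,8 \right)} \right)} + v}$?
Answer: $\frac{60}{14930222399} + \frac{7200 \sqrt{1036821}}{14930222399} \approx 0.00049105$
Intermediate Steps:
$J{\left(b,n \right)} = b + 2 n$
$m{\left(G,V \right)} = -2 + 28 G$ ($m{\left(G,V \right)} = -2 + G \left(22 + 6\right) = -2 + G 28 = -2 + 28 G$)
$K{\left(p \right)} = \frac{1}{2 p}$
$v = 2 \sqrt{1036821}$ ($v = \sqrt{4197350 + \left(-2 + 28 \left(-1788\right)\right)} = \sqrt{4197350 - 50066} = \sqrt{4147284} = 2 \sqrt{1036821} \approx 2036.5$)
$\frac{1}{K{\left(J{\left(-46,8 \right)} \right)} + v} = \frac{1}{\frac{1}{2 \left(-46 + 2 \cdot 8\right)} + 2 \sqrt{1036821}} = \frac{1}{\frac{1}{2 \left(-46 + 16\right)} + 2 \sqrt{1036821}} = \frac{1}{\frac{1}{2 \left(-30\right)} + 2 \sqrt{1036821}} = \frac{1}{\frac{1}{2} \left(- \frac{1}{30}\right) + 2 \sqrt{1036821}} = \frac{1}{- \frac{1}{60} + 2 \sqrt{1036821}}$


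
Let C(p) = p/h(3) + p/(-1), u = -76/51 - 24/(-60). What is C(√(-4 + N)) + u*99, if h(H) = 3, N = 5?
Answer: -27692/255 ≈ -108.60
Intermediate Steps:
u = -278/255 (u = -76*1/51 - 24*(-1/60) = -76/51 + ⅖ = -278/255 ≈ -1.0902)
C(p) = -2*p/3 (C(p) = p/3 + p/(-1) = p*(⅓) + p*(-1) = p/3 - p = -2*p/3)
C(√(-4 + N)) + u*99 = -2*√(-4 + 5)/3 - 278/255*99 = -2*√1/3 - 9174/85 = -⅔*1 - 9174/85 = -⅔ - 9174/85 = -27692/255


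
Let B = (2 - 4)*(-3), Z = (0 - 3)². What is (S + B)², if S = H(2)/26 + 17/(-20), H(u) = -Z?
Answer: 1560001/67600 ≈ 23.077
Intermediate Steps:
Z = 9 (Z = (-3)² = 9)
B = 6 (B = -2*(-3) = 6)
H(u) = -9 (H(u) = -1*9 = -9)
S = -311/260 (S = -9/26 + 17/(-20) = -9*1/26 + 17*(-1/20) = -9/26 - 17/20 = -311/260 ≈ -1.1962)
(S + B)² = (-311/260 + 6)² = (1249/260)² = 1560001/67600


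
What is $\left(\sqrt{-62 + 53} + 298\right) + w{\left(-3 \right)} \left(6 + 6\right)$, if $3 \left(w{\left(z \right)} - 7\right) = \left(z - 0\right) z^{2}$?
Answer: $274 + 3 i \approx 274.0 + 3.0 i$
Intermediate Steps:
$w{\left(z \right)} = 7 + \frac{z^{3}}{3}$ ($w{\left(z \right)} = 7 + \frac{\left(z - 0\right) z^{2}}{3} = 7 + \frac{\left(z + 0\right) z^{2}}{3} = 7 + \frac{z z^{2}}{3} = 7 + \frac{z^{3}}{3}$)
$\left(\sqrt{-62 + 53} + 298\right) + w{\left(-3 \right)} \left(6 + 6\right) = \left(\sqrt{-62 + 53} + 298\right) + \left(7 + \frac{\left(-3\right)^{3}}{3}\right) \left(6 + 6\right) = \left(\sqrt{-9} + 298\right) + \left(7 + \frac{1}{3} \left(-27\right)\right) 12 = \left(3 i + 298\right) + \left(7 - 9\right) 12 = \left(298 + 3 i\right) - 24 = 274 + 3 i$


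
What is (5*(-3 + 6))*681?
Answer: 10215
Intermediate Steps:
(5*(-3 + 6))*681 = (5*3)*681 = 15*681 = 10215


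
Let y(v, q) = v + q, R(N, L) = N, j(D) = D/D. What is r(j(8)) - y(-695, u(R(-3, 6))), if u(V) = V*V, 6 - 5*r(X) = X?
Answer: 687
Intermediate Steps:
j(D) = 1
r(X) = 6/5 - X/5
u(V) = V²
y(v, q) = q + v
r(j(8)) - y(-695, u(R(-3, 6))) = (6/5 - ⅕*1) - ((-3)² - 695) = (6/5 - ⅕) - (9 - 695) = 1 - 1*(-686) = 1 + 686 = 687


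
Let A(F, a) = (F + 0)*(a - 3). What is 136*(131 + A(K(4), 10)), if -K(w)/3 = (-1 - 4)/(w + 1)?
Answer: 20672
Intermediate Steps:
K(w) = 15/(1 + w) (K(w) = -3*(-1 - 4)/(w + 1) = -(-15)/(1 + w) = 15/(1 + w))
A(F, a) = F*(-3 + a)
136*(131 + A(K(4), 10)) = 136*(131 + (15/(1 + 4))*(-3 + 10)) = 136*(131 + (15/5)*7) = 136*(131 + (15*(1/5))*7) = 136*(131 + 3*7) = 136*(131 + 21) = 136*152 = 20672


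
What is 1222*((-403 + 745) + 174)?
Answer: 630552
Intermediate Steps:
1222*((-403 + 745) + 174) = 1222*(342 + 174) = 1222*516 = 630552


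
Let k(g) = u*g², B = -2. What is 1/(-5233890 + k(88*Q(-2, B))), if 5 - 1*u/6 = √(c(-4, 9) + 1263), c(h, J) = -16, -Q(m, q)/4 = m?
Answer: -535255/607457274852814 - 247808*√1247/911185912279221 ≈ -1.0485e-8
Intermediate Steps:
Q(m, q) = -4*m
u = 30 - 6*√1247 (u = 30 - 6*√(-16 + 1263) = 30 - 6*√1247 ≈ -181.88)
k(g) = g²*(30 - 6*√1247) (k(g) = (30 - 6*√1247)*g² = g²*(30 - 6*√1247))
1/(-5233890 + k(88*Q(-2, B))) = 1/(-5233890 + 6*(88*(-4*(-2)))²*(5 - √1247)) = 1/(-5233890 + 6*(88*8)²*(5 - √1247)) = 1/(-5233890 + 6*704²*(5 - √1247)) = 1/(-5233890 + 6*495616*(5 - √1247)) = 1/(-5233890 + (14868480 - 2973696*√1247)) = 1/(9634590 - 2973696*√1247)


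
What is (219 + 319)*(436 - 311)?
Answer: 67250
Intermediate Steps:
(219 + 319)*(436 - 311) = 538*125 = 67250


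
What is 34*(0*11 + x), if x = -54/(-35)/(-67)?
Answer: -1836/2345 ≈ -0.78294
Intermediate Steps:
x = -54/2345 (x = -54*(-1/35)*(-1/67) = (54/35)*(-1/67) = -54/2345 ≈ -0.023028)
34*(0*11 + x) = 34*(0*11 - 54/2345) = 34*(0 - 54/2345) = 34*(-54/2345) = -1836/2345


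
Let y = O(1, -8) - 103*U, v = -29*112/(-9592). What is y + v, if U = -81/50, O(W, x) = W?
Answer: 10083507/59950 ≈ 168.20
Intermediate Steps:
U = -81/50 (U = -81*1/50 = -81/50 ≈ -1.6200)
v = 406/1199 (v = -3248*(-1/9592) = 406/1199 ≈ 0.33862)
y = 8393/50 (y = 1 - 103*(-81/50) = 1 + 8343/50 = 8393/50 ≈ 167.86)
y + v = 8393/50 + 406/1199 = 10083507/59950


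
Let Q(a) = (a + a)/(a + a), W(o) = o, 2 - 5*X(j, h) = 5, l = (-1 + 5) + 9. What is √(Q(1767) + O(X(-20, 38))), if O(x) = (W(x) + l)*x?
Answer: I*√161/5 ≈ 2.5377*I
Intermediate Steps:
l = 13 (l = 4 + 9 = 13)
X(j, h) = -⅗ (X(j, h) = ⅖ - ⅕*5 = ⅖ - 1 = -⅗)
Q(a) = 1 (Q(a) = (2*a)/((2*a)) = (2*a)*(1/(2*a)) = 1)
O(x) = x*(13 + x) (O(x) = (x + 13)*x = (13 + x)*x = x*(13 + x))
√(Q(1767) + O(X(-20, 38))) = √(1 - 3*(13 - ⅗)/5) = √(1 - ⅗*62/5) = √(1 - 186/25) = √(-161/25) = I*√161/5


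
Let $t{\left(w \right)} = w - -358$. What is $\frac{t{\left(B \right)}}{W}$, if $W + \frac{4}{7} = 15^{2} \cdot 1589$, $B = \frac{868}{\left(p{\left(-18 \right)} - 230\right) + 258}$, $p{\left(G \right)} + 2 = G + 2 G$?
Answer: $\frac{2289}{2502671} \approx 0.00091462$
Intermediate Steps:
$p{\left(G \right)} = -2 + 3 G$ ($p{\left(G \right)} = -2 + \left(G + 2 G\right) = -2 + 3 G$)
$B = -31$ ($B = \frac{868}{\left(\left(-2 + 3 \left(-18\right)\right) - 230\right) + 258} = \frac{868}{\left(\left(-2 - 54\right) - 230\right) + 258} = \frac{868}{\left(-56 - 230\right) + 258} = \frac{868}{-286 + 258} = \frac{868}{-28} = 868 \left(- \frac{1}{28}\right) = -31$)
$t{\left(w \right)} = 358 + w$ ($t{\left(w \right)} = w + 358 = 358 + w$)
$W = \frac{2502671}{7}$ ($W = - \frac{4}{7} + 15^{2} \cdot 1589 = - \frac{4}{7} + 225 \cdot 1589 = - \frac{4}{7} + 357525 = \frac{2502671}{7} \approx 3.5752 \cdot 10^{5}$)
$\frac{t{\left(B \right)}}{W} = \frac{358 - 31}{\frac{2502671}{7}} = 327 \cdot \frac{7}{2502671} = \frac{2289}{2502671}$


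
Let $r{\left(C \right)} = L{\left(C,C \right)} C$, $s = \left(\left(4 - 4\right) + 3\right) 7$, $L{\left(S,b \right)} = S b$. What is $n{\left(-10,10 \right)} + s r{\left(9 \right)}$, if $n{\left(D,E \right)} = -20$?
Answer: $15289$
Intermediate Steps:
$s = 21$ ($s = \left(0 + 3\right) 7 = 3 \cdot 7 = 21$)
$r{\left(C \right)} = C^{3}$ ($r{\left(C \right)} = C C C = C^{2} C = C^{3}$)
$n{\left(-10,10 \right)} + s r{\left(9 \right)} = -20 + 21 \cdot 9^{3} = -20 + 21 \cdot 729 = -20 + 15309 = 15289$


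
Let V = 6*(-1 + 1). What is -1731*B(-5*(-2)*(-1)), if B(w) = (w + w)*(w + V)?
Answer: -346200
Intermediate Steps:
V = 0 (V = 6*0 = 0)
B(w) = 2*w² (B(w) = (w + w)*(w + 0) = (2*w)*w = 2*w²)
-1731*B(-5*(-2)*(-1)) = -3462*(-5*(-2)*(-1))² = -3462*(10*(-1))² = -3462*(-10)² = -3462*100 = -1731*200 = -346200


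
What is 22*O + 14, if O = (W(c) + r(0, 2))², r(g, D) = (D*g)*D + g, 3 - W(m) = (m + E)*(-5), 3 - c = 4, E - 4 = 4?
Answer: 31782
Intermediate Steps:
E = 8 (E = 4 + 4 = 8)
c = -1 (c = 3 - 1*4 = 3 - 4 = -1)
W(m) = 43 + 5*m (W(m) = 3 - (m + 8)*(-5) = 3 - (8 + m)*(-5) = 3 - (-40 - 5*m) = 3 + (40 + 5*m) = 43 + 5*m)
r(g, D) = g + g*D² (r(g, D) = g*D² + g = g + g*D²)
O = 1444 (O = ((43 + 5*(-1)) + 0*(1 + 2²))² = ((43 - 5) + 0*(1 + 4))² = (38 + 0*5)² = (38 + 0)² = 38² = 1444)
22*O + 14 = 22*1444 + 14 = 31768 + 14 = 31782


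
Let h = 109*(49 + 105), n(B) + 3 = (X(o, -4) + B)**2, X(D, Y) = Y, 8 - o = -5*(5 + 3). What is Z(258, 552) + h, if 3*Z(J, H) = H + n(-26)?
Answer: 17269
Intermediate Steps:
o = 48 (o = 8 - (-5)*(5 + 3) = 8 - (-5)*8 = 8 - 1*(-40) = 8 + 40 = 48)
n(B) = -3 + (-4 + B)**2
h = 16786 (h = 109*154 = 16786)
Z(J, H) = 299 + H/3 (Z(J, H) = (H + (-3 + (-4 - 26)**2))/3 = (H + (-3 + (-30)**2))/3 = (H + (-3 + 900))/3 = (H + 897)/3 = (897 + H)/3 = 299 + H/3)
Z(258, 552) + h = (299 + (1/3)*552) + 16786 = (299 + 184) + 16786 = 483 + 16786 = 17269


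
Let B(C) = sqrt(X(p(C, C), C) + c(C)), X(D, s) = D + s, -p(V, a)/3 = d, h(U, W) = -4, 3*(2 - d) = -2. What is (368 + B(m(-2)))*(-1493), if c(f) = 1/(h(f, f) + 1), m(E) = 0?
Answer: -549424 - 7465*I*sqrt(3)/3 ≈ -5.4942e+5 - 4309.9*I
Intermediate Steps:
d = 8/3 (d = 2 - 1/3*(-2) = 2 + 2/3 = 8/3 ≈ 2.6667)
p(V, a) = -8 (p(V, a) = -3*8/3 = -8)
c(f) = -1/3 (c(f) = 1/(-4 + 1) = 1/(-3) = -1/3)
B(C) = sqrt(-25/3 + C) (B(C) = sqrt((-8 + C) - 1/3) = sqrt(-25/3 + C))
(368 + B(m(-2)))*(-1493) = (368 + sqrt(-75 + 9*0)/3)*(-1493) = (368 + sqrt(-75 + 0)/3)*(-1493) = (368 + sqrt(-75)/3)*(-1493) = (368 + (5*I*sqrt(3))/3)*(-1493) = (368 + 5*I*sqrt(3)/3)*(-1493) = -549424 - 7465*I*sqrt(3)/3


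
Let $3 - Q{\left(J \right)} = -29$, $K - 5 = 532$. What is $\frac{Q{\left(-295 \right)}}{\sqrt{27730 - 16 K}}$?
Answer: $\frac{16 \sqrt{19138}}{9569} \approx 0.23131$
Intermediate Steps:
$K = 537$ ($K = 5 + 532 = 537$)
$Q{\left(J \right)} = 32$ ($Q{\left(J \right)} = 3 - -29 = 3 + 29 = 32$)
$\frac{Q{\left(-295 \right)}}{\sqrt{27730 - 16 K}} = \frac{32}{\sqrt{27730 - 8592}} = \frac{32}{\sqrt{19138}} = 32 \frac{\sqrt{19138}}{19138} = \frac{16 \sqrt{19138}}{9569}$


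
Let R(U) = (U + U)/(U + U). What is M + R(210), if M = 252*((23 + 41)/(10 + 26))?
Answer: 449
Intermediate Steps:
M = 448 (M = 252*(64/36) = 252*(64*(1/36)) = 252*(16/9) = 448)
R(U) = 1 (R(U) = (2*U)/((2*U)) = (2*U)*(1/(2*U)) = 1)
M + R(210) = 448 + 1 = 449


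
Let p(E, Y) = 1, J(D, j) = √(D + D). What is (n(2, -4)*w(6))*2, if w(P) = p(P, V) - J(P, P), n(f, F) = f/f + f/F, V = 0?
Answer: 1 - 2*√3 ≈ -2.4641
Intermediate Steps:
J(D, j) = √2*√D (J(D, j) = √(2*D) = √2*√D)
n(f, F) = 1 + f/F
w(P) = 1 - √2*√P
(n(2, -4)*w(6))*2 = (((-4 + 2)/(-4))*(1 - √2*√6))*2 = ((-¼*(-2))*(1 - 2*√3))*2 = ((1 - 2*√3)/2)*2 = (½ - √3)*2 = 1 - 2*√3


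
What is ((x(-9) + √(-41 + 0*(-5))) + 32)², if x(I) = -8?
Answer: (24 + I*√41)² ≈ 535.0 + 307.35*I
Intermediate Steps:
((x(-9) + √(-41 + 0*(-5))) + 32)² = ((-8 + √(-41 + 0*(-5))) + 32)² = ((-8 + √(-41 + 0)) + 32)² = ((-8 + √(-41)) + 32)² = ((-8 + I*√41) + 32)² = (24 + I*√41)²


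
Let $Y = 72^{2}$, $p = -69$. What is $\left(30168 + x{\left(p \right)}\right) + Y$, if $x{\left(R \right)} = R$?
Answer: $35283$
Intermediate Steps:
$Y = 5184$
$\left(30168 + x{\left(p \right)}\right) + Y = \left(30168 - 69\right) + 5184 = 30099 + 5184 = 35283$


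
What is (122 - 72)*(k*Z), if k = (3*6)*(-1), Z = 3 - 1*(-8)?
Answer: -9900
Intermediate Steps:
Z = 11 (Z = 3 + 8 = 11)
k = -18 (k = 18*(-1) = -18)
(122 - 72)*(k*Z) = (122 - 72)*(-18*11) = 50*(-198) = -9900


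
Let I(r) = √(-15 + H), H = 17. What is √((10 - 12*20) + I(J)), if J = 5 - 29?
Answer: √(-230 + √2) ≈ 15.119*I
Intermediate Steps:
J = -24
I(r) = √2 (I(r) = √(-15 + 17) = √2)
√((10 - 12*20) + I(J)) = √((10 - 12*20) + √2) = √((10 - 240) + √2) = √(-230 + √2)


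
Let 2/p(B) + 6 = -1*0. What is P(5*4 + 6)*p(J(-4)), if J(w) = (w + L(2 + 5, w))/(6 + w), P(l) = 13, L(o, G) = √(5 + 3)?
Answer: -13/3 ≈ -4.3333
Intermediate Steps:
L(o, G) = 2*√2 (L(o, G) = √8 = 2*√2)
J(w) = (w + 2*√2)/(6 + w)
p(B) = -⅓ (p(B) = 2/(-6 - 1*0) = 2/(-6 + 0) = 2/(-6) = 2*(-⅙) = -⅓)
P(5*4 + 6)*p(J(-4)) = 13*(-⅓) = -13/3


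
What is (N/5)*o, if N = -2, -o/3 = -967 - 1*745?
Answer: -10272/5 ≈ -2054.4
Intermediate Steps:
o = 5136 (o = -3*(-967 - 1*745) = -3*(-967 - 745) = -3*(-1712) = 5136)
(N/5)*o = -2/5*5136 = -10272/5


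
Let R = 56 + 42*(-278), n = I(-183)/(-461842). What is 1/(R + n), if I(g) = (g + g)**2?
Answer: -230921/2683368998 ≈ -8.6056e-5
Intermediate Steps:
I(g) = 4*g**2 (I(g) = (2*g)**2 = 4*g**2)
n = -66978/230921 (n = (4*(-183)**2)/(-461842) = (4*33489)*(-1/461842) = 133956*(-1/461842) = -66978/230921 ≈ -0.29005)
R = -11620 (R = 56 - 11676 = -11620)
1/(R + n) = 1/(-11620 - 66978/230921) = 1/(-2683368998/230921) = -230921/2683368998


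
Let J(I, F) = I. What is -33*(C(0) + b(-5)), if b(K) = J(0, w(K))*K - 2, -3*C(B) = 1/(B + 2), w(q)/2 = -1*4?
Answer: 143/2 ≈ 71.500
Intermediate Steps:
w(q) = -8 (w(q) = 2*(-1*4) = 2*(-4) = -8)
C(B) = -1/(3*(2 + B)) (C(B) = -1/(3*(B + 2)) = -1/(3*(2 + B)))
b(K) = -2 (b(K) = 0*K - 2 = 0 - 2 = -2)
-33*(C(0) + b(-5)) = -33*(-1/(6 + 3*0) - 2) = -33*(-1/(6 + 0) - 2) = -33*(-1/6 - 2) = -33*(-13/6) = 143/2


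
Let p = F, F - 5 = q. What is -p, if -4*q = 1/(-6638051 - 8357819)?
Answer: -299917401/59983480 ≈ -5.0000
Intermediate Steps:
q = 1/59983480 (q = -1/(4*(-6638051 - 8357819)) = -¼/(-14995870) = -¼*(-1/14995870) = 1/59983480 ≈ 1.6671e-8)
F = 299917401/59983480 (F = 5 + 1/59983480 = 299917401/59983480 ≈ 5.0000)
p = 299917401/59983480 ≈ 5.0000
-p = -1*299917401/59983480 = -299917401/59983480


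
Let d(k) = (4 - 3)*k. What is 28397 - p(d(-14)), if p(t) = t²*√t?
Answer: 28397 - 196*I*√14 ≈ 28397.0 - 733.37*I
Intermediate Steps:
d(k) = k (d(k) = 1*k = k)
p(t) = t^(5/2)
28397 - p(d(-14)) = 28397 - (-14)^(5/2) = 28397 - 196*I*√14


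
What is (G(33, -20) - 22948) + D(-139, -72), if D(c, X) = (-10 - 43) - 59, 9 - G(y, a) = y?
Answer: -23084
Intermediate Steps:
G(y, a) = 9 - y
D(c, X) = -112 (D(c, X) = -53 - 59 = -112)
(G(33, -20) - 22948) + D(-139, -72) = ((9 - 1*33) - 22948) - 112 = ((9 - 33) - 22948) - 112 = (-24 - 22948) - 112 = -22972 - 112 = -23084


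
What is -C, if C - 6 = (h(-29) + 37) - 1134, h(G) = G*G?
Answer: 250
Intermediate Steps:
h(G) = G²
C = -250 (C = 6 + (((-29)² + 37) - 1134) = 6 + ((841 + 37) - 1134) = 6 + (878 - 1134) = 6 - 256 = -250)
-C = -1*(-250) = 250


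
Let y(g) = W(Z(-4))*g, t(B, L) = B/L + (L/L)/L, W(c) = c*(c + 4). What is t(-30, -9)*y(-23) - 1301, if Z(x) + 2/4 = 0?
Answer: -42167/36 ≈ -1171.3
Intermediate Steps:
Z(x) = -½ (Z(x) = -½ + 0 = -½)
W(c) = c*(4 + c)
t(B, L) = 1/L + B/L (t(B, L) = B/L + 1/L = 1/L + B/L)
y(g) = -7*g/4 (y(g) = (-(4 - ½)/2)*g = (-½*7/2)*g = -7*g/4)
t(-30, -9)*y(-23) - 1301 = ((1 - 30)/(-9))*(-7/4*(-23)) - 1301 = -⅑*(-29)*(161/4) - 1301 = (29/9)*(161/4) - 1301 = 4669/36 - 1301 = -42167/36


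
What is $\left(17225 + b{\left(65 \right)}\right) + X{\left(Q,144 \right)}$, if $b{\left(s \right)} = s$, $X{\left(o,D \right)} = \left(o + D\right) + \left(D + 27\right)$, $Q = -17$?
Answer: $17588$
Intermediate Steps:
$X{\left(o,D \right)} = 27 + o + 2 D$ ($X{\left(o,D \right)} = \left(D + o\right) + \left(27 + D\right) = 27 + o + 2 D$)
$\left(17225 + b{\left(65 \right)}\right) + X{\left(Q,144 \right)} = \left(17225 + 65\right) + \left(27 - 17 + 2 \cdot 144\right) = 17290 + \left(27 - 17 + 288\right) = 17290 + 298 = 17588$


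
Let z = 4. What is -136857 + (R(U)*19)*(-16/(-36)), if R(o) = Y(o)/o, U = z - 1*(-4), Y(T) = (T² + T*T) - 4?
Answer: -1230535/9 ≈ -1.3673e+5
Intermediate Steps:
Y(T) = -4 + 2*T² (Y(T) = (T² + T²) - 4 = 2*T² - 4 = -4 + 2*T²)
U = 8 (U = 4 - 1*(-4) = 4 + 4 = 8)
R(o) = (-4 + 2*o²)/o
-136857 + (R(U)*19)*(-16/(-36)) = -136857 + ((-4/8 + 2*8)*19)*(-16/(-36)) = -136857 + ((-4*⅛ + 16)*19)*(-16*(-1/36)) = -136857 + ((-½ + 16)*19)*(4/9) = -136857 + ((31/2)*19)*(4/9) = -136857 + (589/2)*(4/9) = -136857 + 1178/9 = -1230535/9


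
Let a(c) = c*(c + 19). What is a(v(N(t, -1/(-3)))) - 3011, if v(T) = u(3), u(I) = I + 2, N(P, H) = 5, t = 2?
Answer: -2891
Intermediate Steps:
u(I) = 2 + I
v(T) = 5 (v(T) = 2 + 3 = 5)
a(c) = c*(19 + c)
a(v(N(t, -1/(-3)))) - 3011 = 5*(19 + 5) - 3011 = 5*24 - 3011 = 120 - 3011 = -2891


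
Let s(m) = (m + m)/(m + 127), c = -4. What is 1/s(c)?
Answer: -123/8 ≈ -15.375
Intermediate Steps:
s(m) = 2*m/(127 + m) (s(m) = (2*m)/(127 + m) = 2*m/(127 + m))
1/s(c) = 1/(2*(-4)/(127 - 4)) = 1/(2*(-4)/123) = 1/(2*(-4)*(1/123)) = 1/(-8/123) = -123/8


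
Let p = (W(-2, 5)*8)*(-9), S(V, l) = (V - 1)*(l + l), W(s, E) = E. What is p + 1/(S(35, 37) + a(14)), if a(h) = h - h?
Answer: -905759/2516 ≈ -360.00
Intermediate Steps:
S(V, l) = 2*l*(-1 + V) (S(V, l) = (-1 + V)*(2*l) = 2*l*(-1 + V))
p = -360 (p = (5*8)*(-9) = 40*(-9) = -360)
a(h) = 0
p + 1/(S(35, 37) + a(14)) = -360 + 1/(2*37*(-1 + 35) + 0) = -360 + 1/(2*37*34 + 0) = -360 + 1/(2516 + 0) = -360 + 1/2516 = -905759/2516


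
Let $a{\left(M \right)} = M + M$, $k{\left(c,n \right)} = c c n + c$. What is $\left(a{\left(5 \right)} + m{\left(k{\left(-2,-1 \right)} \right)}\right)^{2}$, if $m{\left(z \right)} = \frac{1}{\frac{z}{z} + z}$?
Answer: $\frac{2401}{25} \approx 96.04$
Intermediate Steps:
$k{\left(c,n \right)} = c + n c^{2}$ ($k{\left(c,n \right)} = c^{2} n + c = n c^{2} + c = c + n c^{2}$)
$m{\left(z \right)} = \frac{1}{1 + z}$
$a{\left(M \right)} = 2 M$
$\left(a{\left(5 \right)} + m{\left(k{\left(-2,-1 \right)} \right)}\right)^{2} = \left(2 \cdot 5 + \frac{1}{1 - 2 \left(1 - -2\right)}\right)^{2} = \left(10 + \frac{1}{1 - 2 \left(1 + 2\right)}\right)^{2} = \left(10 + \frac{1}{1 - 6}\right)^{2} = \left(10 + \frac{1}{-5}\right)^{2} = \left(10 - \frac{1}{5}\right)^{2} = \left(\frac{49}{5}\right)^{2} = \frac{2401}{25}$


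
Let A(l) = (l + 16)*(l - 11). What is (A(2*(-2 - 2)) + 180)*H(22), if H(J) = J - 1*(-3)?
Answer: 700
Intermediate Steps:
A(l) = (-11 + l)*(16 + l) (A(l) = (16 + l)*(-11 + l) = (-11 + l)*(16 + l))
H(J) = 3 + J (H(J) = J + 3 = 3 + J)
(A(2*(-2 - 2)) + 180)*H(22) = ((-176 + (2*(-2 - 2))**2 + 5*(2*(-2 - 2))) + 180)*(3 + 22) = ((-176 + (2*(-4))**2 + 5*(2*(-4))) + 180)*25 = ((-176 + (-8)**2 + 5*(-8)) + 180)*25 = ((-176 + 64 - 40) + 180)*25 = (-152 + 180)*25 = 28*25 = 700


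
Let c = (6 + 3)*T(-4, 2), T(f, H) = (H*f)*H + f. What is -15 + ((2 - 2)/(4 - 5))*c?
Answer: -15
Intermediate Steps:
T(f, H) = f + f*H**2 (T(f, H) = f*H**2 + f = f + f*H**2)
c = -180 (c = (6 + 3)*(-4*(1 + 2**2)) = 9*(-4*(1 + 4)) = 9*(-4*5) = 9*(-20) = -180)
-15 + ((2 - 2)/(4 - 5))*c = -15 + ((2 - 2)/(4 - 5))*(-180) = -15 + (0/(-1))*(-180) = -15 + (0*(-1))*(-180) = -15 + 0*(-180) = -15 + 0 = -15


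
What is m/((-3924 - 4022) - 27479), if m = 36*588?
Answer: -21168/35425 ≈ -0.59754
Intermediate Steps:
m = 21168
m/((-3924 - 4022) - 27479) = 21168/((-3924 - 4022) - 27479) = 21168/(-7946 - 27479) = 21168/(-35425) = 21168*(-1/35425) = -21168/35425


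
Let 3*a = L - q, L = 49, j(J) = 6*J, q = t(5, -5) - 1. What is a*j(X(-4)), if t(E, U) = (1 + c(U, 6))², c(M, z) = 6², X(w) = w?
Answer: 10552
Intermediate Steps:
c(M, z) = 36
t(E, U) = 1369 (t(E, U) = (1 + 36)² = 37² = 1369)
q = 1368 (q = 1369 - 1 = 1368)
a = -1319/3 (a = (49 - 1*1368)/3 = (49 - 1368)/3 = (⅓)*(-1319) = -1319/3 ≈ -439.67)
a*j(X(-4)) = -2638*(-4) = -1319/3*(-24) = 10552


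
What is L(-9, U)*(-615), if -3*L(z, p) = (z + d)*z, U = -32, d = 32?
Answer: -42435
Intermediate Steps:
L(z, p) = -z*(32 + z)/3 (L(z, p) = -(z + 32)*z/3 = -(32 + z)*z/3 = -z*(32 + z)/3)
L(-9, U)*(-615) = -⅓*(-9)*(32 - 9)*(-615) = -⅓*(-9)*23*(-615) = 69*(-615) = -42435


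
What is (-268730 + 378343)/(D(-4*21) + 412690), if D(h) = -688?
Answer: 109613/412002 ≈ 0.26605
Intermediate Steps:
(-268730 + 378343)/(D(-4*21) + 412690) = (-268730 + 378343)/(-688 + 412690) = 109613/412002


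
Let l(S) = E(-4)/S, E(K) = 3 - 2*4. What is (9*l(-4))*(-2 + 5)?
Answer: 135/4 ≈ 33.750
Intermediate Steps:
E(K) = -5 (E(K) = 3 - 8 = -5)
l(S) = -5/S
(9*l(-4))*(-2 + 5) = (9*(-5/(-4)))*(-2 + 5) = (9*(-5*(-¼)))*3 = (9*(5/4))*3 = (45/4)*3 = 135/4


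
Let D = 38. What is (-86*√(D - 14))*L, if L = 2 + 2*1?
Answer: -688*√6 ≈ -1685.2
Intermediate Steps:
L = 4 (L = 2 + 2 = 4)
(-86*√(D - 14))*L = -86*√(38 - 14)*4 = -172*√6*4 = -688*√6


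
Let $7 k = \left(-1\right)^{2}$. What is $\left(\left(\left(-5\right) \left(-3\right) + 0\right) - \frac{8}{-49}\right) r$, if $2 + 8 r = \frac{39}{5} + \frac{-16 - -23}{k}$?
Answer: $\frac{101791}{980} \approx 103.87$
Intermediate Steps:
$k = \frac{1}{7}$ ($k = \frac{\left(-1\right)^{2}}{7} = \frac{1}{7} \cdot 1 = \frac{1}{7} \approx 0.14286$)
$r = \frac{137}{20}$ ($r = - \frac{1}{4} + \frac{\frac{39}{5} + \left(-16 - -23\right) \frac{1}{\frac{1}{7}}}{8} = - \frac{1}{4} + \frac{39 \cdot \frac{1}{5} + \left(-16 + 23\right) 7}{8} = - \frac{1}{4} + \frac{\frac{39}{5} + 7 \cdot 7}{8} = - \frac{1}{4} + \frac{\frac{39}{5} + 49}{8} = - \frac{1}{4} + \frac{1}{8} \cdot \frac{284}{5} = - \frac{1}{4} + \frac{71}{10} = \frac{137}{20} \approx 6.85$)
$\left(\left(\left(-5\right) \left(-3\right) + 0\right) - \frac{8}{-49}\right) r = \left(\left(\left(-5\right) \left(-3\right) + 0\right) - \frac{8}{-49}\right) \frac{137}{20} = \left(\left(15 + 0\right) - - \frac{8}{49}\right) \frac{137}{20} = \left(15 + \frac{8}{49}\right) \frac{137}{20} = \frac{743}{49} \cdot \frac{137}{20} = \frac{101791}{980}$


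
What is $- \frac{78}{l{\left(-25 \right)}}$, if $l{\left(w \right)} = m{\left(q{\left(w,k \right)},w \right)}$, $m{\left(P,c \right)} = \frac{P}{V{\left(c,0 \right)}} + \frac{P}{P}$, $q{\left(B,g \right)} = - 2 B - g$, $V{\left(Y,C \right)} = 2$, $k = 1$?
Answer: $- \frac{52}{17} \approx -3.0588$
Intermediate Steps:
$q{\left(B,g \right)} = - g - 2 B$
$m{\left(P,c \right)} = 1 + \frac{P}{2}$ ($m{\left(P,c \right)} = \frac{P}{2} + \frac{P}{P} = P \frac{1}{2} + 1 = \frac{P}{2} + 1 = 1 + \frac{P}{2}$)
$l{\left(w \right)} = \frac{1}{2} - w$ ($l{\left(w \right)} = 1 + \frac{\left(-1\right) 1 - 2 w}{2} = 1 + \frac{-1 - 2 w}{2} = 1 - \left(\frac{1}{2} + w\right) = \frac{1}{2} - w$)
$- \frac{78}{l{\left(-25 \right)}} = - \frac{78}{\frac{1}{2} - -25} = - \frac{78}{\frac{1}{2} + 25} = - \frac{78}{\frac{51}{2}} = \left(-78\right) \frac{2}{51} = - \frac{52}{17}$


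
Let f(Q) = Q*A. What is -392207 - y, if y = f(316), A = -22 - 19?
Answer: -379251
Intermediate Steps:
A = -41
f(Q) = -41*Q (f(Q) = Q*(-41) = -41*Q)
y = -12956 (y = -41*316 = -12956)
-392207 - y = -392207 - 1*(-12956) = -392207 + 12956 = -379251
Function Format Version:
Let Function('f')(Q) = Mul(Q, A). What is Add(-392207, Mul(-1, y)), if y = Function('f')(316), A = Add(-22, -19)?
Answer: -379251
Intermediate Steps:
A = -41
Function('f')(Q) = Mul(-41, Q) (Function('f')(Q) = Mul(Q, -41) = Mul(-41, Q))
y = -12956 (y = Mul(-41, 316) = -12956)
Add(-392207, Mul(-1, y)) = Add(-392207, Mul(-1, -12956)) = Add(-392207, 12956) = -379251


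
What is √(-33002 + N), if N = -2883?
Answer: I*√35885 ≈ 189.43*I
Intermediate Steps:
√(-33002 + N) = √(-33002 - 2883) = √(-35885) = I*√35885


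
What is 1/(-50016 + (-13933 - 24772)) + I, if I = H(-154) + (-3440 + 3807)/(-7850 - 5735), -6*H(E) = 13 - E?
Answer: -201476334247/7231648710 ≈ -27.860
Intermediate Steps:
H(E) = -13/6 + E/6 (H(E) = -(13 - E)/6 = -13/6 + E/6)
I = -2270897/81510 (I = (-13/6 + (⅙)*(-154)) + (-3440 + 3807)/(-7850 - 5735) = (-13/6 - 77/3) + 367/(-13585) = -167/6 + 367*(-1/13585) = -167/6 - 367/13585 = -2270897/81510 ≈ -27.860)
1/(-50016 + (-13933 - 24772)) + I = 1/(-50016 + (-13933 - 24772)) - 2270897/81510 = 1/(-50016 - 38705) - 2270897/81510 = 1/(-88721) - 2270897/81510 = -1/88721 - 2270897/81510 = -201476334247/7231648710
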